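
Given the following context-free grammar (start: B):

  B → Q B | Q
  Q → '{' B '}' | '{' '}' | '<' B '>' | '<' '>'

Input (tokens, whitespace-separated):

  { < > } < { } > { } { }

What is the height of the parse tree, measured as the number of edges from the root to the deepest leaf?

5

[B [Q { [B [Q < >]] }] [B [Q < [B [Q { }]] >] [B [Q { }] [B [Q { }]]]]]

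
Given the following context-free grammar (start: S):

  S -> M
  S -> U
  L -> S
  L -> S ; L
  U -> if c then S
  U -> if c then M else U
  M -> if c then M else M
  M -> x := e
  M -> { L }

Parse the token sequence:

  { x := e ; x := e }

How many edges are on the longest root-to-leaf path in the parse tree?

[S [M { [L [S [M x := e]] ; [L [S [M x := e]]]] }]]

6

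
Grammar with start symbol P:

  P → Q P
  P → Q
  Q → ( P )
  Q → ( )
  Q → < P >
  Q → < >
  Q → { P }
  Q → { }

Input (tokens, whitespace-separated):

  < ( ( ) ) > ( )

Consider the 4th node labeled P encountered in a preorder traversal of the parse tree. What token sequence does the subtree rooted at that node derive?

[P [Q < [P [Q ( [P [Q ( )]] )]] >] [P [Q ( )]]]

( )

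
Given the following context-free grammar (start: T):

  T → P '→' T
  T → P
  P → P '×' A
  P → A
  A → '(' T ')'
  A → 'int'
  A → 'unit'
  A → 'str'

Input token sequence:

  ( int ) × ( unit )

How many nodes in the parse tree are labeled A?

[T [P [P [A ( [T [P [A int]]] )]] × [A ( [T [P [A unit]]] )]]]

4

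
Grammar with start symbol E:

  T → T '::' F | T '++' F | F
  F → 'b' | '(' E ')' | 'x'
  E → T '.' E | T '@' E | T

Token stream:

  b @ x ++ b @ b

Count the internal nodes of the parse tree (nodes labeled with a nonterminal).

11

[E [T [F b]] @ [E [T [T [F x]] ++ [F b]] @ [E [T [F b]]]]]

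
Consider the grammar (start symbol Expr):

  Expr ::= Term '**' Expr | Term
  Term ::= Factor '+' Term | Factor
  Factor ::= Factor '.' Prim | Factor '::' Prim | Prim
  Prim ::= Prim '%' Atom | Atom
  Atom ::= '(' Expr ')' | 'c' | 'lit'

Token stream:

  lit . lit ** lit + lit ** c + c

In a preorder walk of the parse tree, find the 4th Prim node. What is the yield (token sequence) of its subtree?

[Expr [Term [Factor [Factor [Prim [Atom lit]]] . [Prim [Atom lit]]]] ** [Expr [Term [Factor [Prim [Atom lit]]] + [Term [Factor [Prim [Atom lit]]]]] ** [Expr [Term [Factor [Prim [Atom c]]] + [Term [Factor [Prim [Atom c]]]]]]]]

lit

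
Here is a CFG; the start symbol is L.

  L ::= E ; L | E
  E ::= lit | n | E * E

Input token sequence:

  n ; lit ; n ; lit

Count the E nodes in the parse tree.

4

[L [E n] ; [L [E lit] ; [L [E n] ; [L [E lit]]]]]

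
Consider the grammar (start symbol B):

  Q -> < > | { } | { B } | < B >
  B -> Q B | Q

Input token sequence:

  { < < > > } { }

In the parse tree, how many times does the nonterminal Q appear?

[B [Q { [B [Q < [B [Q < >]] >]] }] [B [Q { }]]]

4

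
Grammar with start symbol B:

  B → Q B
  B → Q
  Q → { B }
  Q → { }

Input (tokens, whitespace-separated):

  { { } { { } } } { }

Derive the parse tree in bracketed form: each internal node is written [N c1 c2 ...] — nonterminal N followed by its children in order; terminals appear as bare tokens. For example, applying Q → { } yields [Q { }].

[B [Q { [B [Q { }] [B [Q { [B [Q { }]] }]]] }] [B [Q { }]]]

B
Q B
{ B } B
{ Q B } B
{ { } B } B
{ { } Q } B
{ { } { B } } B
{ { } { Q } } B
{ { } { { } } } B
{ { } { { } } } Q
{ { } { { } } } { }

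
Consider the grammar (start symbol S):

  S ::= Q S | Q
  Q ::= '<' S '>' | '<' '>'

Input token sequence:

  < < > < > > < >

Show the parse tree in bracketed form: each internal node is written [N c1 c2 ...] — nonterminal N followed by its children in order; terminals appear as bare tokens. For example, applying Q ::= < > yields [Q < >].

[S [Q < [S [Q < >] [S [Q < >]]] >] [S [Q < >]]]

S
Q S
< S > S
< Q S > S
< < > S > S
< < > Q > S
< < > < > > S
< < > < > > Q
< < > < > > < >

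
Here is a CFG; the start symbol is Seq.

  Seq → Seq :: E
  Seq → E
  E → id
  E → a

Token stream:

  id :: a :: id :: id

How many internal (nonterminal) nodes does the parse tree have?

[Seq [Seq [Seq [Seq [E id]] :: [E a]] :: [E id]] :: [E id]]

8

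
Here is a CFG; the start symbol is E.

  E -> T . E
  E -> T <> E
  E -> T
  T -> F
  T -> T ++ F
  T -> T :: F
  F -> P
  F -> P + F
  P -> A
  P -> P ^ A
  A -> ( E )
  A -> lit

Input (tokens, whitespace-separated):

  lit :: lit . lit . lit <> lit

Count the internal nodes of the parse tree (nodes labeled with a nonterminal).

24

[E [T [T [F [P [A lit]]]] :: [F [P [A lit]]]] . [E [T [F [P [A lit]]]] . [E [T [F [P [A lit]]]] <> [E [T [F [P [A lit]]]]]]]]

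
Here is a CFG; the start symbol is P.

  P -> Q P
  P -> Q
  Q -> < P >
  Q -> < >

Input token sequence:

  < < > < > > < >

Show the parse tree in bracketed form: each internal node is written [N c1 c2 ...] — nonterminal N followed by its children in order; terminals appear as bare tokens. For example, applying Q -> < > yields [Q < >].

[P [Q < [P [Q < >] [P [Q < >]]] >] [P [Q < >]]]

P
Q P
< P > P
< Q P > P
< < > P > P
< < > Q > P
< < > < > > P
< < > < > > Q
< < > < > > < >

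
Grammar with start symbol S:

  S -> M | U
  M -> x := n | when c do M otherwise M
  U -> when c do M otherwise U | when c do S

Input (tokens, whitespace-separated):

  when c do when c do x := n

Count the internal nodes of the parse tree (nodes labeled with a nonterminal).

6

[S [U when c do [S [U when c do [S [M x := n]]]]]]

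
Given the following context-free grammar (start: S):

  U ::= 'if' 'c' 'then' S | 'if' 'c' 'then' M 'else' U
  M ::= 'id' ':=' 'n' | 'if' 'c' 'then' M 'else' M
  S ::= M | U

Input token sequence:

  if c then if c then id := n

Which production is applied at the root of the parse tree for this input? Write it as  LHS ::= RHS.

S ::= U

[S [U if c then [S [U if c then [S [M id := n]]]]]]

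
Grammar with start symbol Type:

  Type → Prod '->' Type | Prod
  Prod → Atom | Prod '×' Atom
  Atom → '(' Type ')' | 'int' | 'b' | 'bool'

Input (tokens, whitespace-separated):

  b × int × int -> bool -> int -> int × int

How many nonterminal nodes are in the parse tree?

18

[Type [Prod [Prod [Prod [Atom b]] × [Atom int]] × [Atom int]] -> [Type [Prod [Atom bool]] -> [Type [Prod [Atom int]] -> [Type [Prod [Prod [Atom int]] × [Atom int]]]]]]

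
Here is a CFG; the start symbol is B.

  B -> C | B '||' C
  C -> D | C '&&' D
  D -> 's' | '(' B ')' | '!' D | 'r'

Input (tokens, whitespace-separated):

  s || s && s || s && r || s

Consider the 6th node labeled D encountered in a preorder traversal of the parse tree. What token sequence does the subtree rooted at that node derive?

s

[B [B [B [B [C [D s]]] || [C [C [D s]] && [D s]]] || [C [C [D s]] && [D r]]] || [C [D s]]]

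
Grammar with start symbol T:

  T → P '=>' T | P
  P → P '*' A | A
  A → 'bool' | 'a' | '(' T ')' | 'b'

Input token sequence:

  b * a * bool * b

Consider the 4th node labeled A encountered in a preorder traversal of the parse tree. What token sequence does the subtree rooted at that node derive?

[T [P [P [P [P [A b]] * [A a]] * [A bool]] * [A b]]]

b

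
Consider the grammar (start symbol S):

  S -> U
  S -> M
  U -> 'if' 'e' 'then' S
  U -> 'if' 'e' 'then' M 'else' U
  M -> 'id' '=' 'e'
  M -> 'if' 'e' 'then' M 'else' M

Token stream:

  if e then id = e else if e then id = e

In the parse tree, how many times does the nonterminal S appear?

2

[S [U if e then [M id = e] else [U if e then [S [M id = e]]]]]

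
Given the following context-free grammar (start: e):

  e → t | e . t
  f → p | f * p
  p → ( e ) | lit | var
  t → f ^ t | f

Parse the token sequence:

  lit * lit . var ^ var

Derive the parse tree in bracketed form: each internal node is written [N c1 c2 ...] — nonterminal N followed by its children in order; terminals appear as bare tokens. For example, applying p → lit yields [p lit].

e
e . t
t . t
f . t
f * p . t
p * p . t
lit * p . t
lit * lit . t
lit * lit . f ^ t
lit * lit . p ^ t
lit * lit . var ^ t
lit * lit . var ^ f
lit * lit . var ^ p
lit * lit . var ^ var

[e [e [t [f [f [p lit]] * [p lit]]]] . [t [f [p var]] ^ [t [f [p var]]]]]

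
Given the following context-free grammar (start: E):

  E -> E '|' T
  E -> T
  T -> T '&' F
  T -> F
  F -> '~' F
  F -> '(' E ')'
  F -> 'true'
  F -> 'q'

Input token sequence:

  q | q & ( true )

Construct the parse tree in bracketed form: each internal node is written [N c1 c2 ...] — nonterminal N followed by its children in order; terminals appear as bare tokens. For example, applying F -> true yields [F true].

[E [E [T [F q]]] | [T [T [F q]] & [F ( [E [T [F true]]] )]]]

E
E | T
T | T
F | T
q | T
q | T & F
q | F & F
q | q & F
q | q & ( E )
q | q & ( T )
q | q & ( F )
q | q & ( true )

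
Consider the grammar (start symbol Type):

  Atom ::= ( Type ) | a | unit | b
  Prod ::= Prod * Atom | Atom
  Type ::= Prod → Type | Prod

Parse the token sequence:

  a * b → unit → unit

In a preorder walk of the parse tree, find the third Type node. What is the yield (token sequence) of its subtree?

[Type [Prod [Prod [Atom a]] * [Atom b]] → [Type [Prod [Atom unit]] → [Type [Prod [Atom unit]]]]]

unit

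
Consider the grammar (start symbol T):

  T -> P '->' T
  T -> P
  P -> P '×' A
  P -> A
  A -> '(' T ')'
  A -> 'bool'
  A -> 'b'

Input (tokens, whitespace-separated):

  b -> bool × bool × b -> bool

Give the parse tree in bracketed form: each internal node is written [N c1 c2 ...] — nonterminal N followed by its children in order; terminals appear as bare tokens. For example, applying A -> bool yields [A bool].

T
P -> T
A -> T
b -> T
b -> P -> T
b -> P × A -> T
b -> P × A × A -> T
b -> A × A × A -> T
b -> bool × A × A -> T
b -> bool × bool × A -> T
b -> bool × bool × b -> T
b -> bool × bool × b -> P
b -> bool × bool × b -> A
b -> bool × bool × b -> bool

[T [P [A b]] -> [T [P [P [P [A bool]] × [A bool]] × [A b]] -> [T [P [A bool]]]]]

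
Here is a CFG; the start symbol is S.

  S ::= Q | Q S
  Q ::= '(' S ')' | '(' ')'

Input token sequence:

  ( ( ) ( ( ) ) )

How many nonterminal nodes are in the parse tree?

[S [Q ( [S [Q ( )] [S [Q ( [S [Q ( )]] )]]] )]]

8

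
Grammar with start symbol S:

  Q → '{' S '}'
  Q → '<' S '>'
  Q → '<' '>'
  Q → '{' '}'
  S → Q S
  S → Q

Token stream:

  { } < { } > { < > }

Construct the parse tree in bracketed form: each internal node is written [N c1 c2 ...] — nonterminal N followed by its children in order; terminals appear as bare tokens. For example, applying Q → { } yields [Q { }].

S
Q S
{ } S
{ } Q S
{ } < S > S
{ } < Q > S
{ } < { } > S
{ } < { } > Q
{ } < { } > { S }
{ } < { } > { Q }
{ } < { } > { < > }

[S [Q { }] [S [Q < [S [Q { }]] >] [S [Q { [S [Q < >]] }]]]]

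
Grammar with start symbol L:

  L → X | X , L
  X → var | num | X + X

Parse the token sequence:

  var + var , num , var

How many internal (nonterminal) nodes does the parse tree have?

[L [X [X var] + [X var]] , [L [X num] , [L [X var]]]]

8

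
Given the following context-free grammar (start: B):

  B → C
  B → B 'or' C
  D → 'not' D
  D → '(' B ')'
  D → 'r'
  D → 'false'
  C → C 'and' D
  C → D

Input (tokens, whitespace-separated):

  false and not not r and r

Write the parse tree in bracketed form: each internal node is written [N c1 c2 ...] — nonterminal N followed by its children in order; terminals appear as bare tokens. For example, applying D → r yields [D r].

[B [C [C [C [D false]] and [D not [D not [D r]]]] and [D r]]]

B
C
C and D
C and D and D
D and D and D
false and D and D
false and not D and D
false and not not D and D
false and not not r and D
false and not not r and r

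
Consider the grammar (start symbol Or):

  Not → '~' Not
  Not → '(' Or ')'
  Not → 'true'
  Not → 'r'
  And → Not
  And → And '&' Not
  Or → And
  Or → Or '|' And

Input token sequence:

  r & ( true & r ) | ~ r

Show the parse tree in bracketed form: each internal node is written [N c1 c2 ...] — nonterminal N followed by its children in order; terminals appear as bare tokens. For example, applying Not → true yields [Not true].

Or
Or | And
And | And
And & Not | And
Not & Not | And
r & Not | And
r & ( Or ) | And
r & ( And ) | And
r & ( And & Not ) | And
r & ( Not & Not ) | And
r & ( true & Not ) | And
r & ( true & r ) | And
r & ( true & r ) | Not
r & ( true & r ) | ~ Not
r & ( true & r ) | ~ r

[Or [Or [And [And [Not r]] & [Not ( [Or [And [And [Not true]] & [Not r]]] )]]] | [And [Not ~ [Not r]]]]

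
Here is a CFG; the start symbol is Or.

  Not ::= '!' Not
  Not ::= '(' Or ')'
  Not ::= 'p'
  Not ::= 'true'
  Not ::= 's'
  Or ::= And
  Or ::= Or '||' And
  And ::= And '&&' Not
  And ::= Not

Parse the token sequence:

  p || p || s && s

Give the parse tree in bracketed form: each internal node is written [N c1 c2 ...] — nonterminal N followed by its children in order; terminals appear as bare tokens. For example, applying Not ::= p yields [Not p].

[Or [Or [Or [And [Not p]]] || [And [Not p]]] || [And [And [Not s]] && [Not s]]]

Or
Or || And
Or || And || And
And || And || And
Not || And || And
p || And || And
p || Not || And
p || p || And
p || p || And && Not
p || p || Not && Not
p || p || s && Not
p || p || s && s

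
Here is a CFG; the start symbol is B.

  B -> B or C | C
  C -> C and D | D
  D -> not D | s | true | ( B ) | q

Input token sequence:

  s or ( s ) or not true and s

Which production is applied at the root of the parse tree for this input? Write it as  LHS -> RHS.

B -> B or C

[B [B [B [C [D s]]] or [C [D ( [B [C [D s]]] )]]] or [C [C [D not [D true]]] and [D s]]]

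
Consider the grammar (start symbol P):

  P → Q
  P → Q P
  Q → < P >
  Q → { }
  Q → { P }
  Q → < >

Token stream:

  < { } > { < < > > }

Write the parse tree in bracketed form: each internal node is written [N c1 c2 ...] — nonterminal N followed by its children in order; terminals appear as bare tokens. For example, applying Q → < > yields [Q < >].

P
Q P
< P > P
< Q > P
< { } > P
< { } > Q
< { } > { P }
< { } > { Q }
< { } > { < P > }
< { } > { < Q > }
< { } > { < < > > }

[P [Q < [P [Q { }]] >] [P [Q { [P [Q < [P [Q < >]] >]] }]]]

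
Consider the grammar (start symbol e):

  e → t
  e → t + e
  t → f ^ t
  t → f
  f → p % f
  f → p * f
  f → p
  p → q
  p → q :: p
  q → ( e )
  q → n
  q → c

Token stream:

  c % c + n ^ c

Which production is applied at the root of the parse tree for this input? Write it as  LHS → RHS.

[e [t [f [p [q c]] % [f [p [q c]]]]] + [e [t [f [p [q n]]] ^ [t [f [p [q c]]]]]]]

e → t + e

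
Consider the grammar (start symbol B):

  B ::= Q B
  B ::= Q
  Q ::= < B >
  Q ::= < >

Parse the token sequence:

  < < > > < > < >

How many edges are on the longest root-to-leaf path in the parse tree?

4

[B [Q < [B [Q < >]] >] [B [Q < >] [B [Q < >]]]]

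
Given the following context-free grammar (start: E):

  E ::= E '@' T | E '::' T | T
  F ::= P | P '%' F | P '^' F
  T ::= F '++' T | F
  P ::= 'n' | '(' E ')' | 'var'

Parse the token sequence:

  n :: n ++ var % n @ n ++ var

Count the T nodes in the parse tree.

5

[E [E [E [T [F [P n]]]] :: [T [F [P n]] ++ [T [F [P var] % [F [P n]]]]]] @ [T [F [P n]] ++ [T [F [P var]]]]]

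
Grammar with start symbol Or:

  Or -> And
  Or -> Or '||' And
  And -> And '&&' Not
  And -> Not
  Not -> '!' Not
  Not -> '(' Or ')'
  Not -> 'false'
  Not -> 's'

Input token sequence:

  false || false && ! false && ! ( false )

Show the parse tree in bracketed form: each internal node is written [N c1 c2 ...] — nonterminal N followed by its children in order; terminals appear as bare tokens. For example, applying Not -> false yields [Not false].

Or
Or || And
And || And
Not || And
false || And
false || And && Not
false || And && Not && Not
false || Not && Not && Not
false || false && Not && Not
false || false && ! Not && Not
false || false && ! false && Not
false || false && ! false && ! Not
false || false && ! false && ! ( Or )
false || false && ! false && ! ( And )
false || false && ! false && ! ( Not )
false || false && ! false && ! ( false )

[Or [Or [And [Not false]]] || [And [And [And [Not false]] && [Not ! [Not false]]] && [Not ! [Not ( [Or [And [Not false]]] )]]]]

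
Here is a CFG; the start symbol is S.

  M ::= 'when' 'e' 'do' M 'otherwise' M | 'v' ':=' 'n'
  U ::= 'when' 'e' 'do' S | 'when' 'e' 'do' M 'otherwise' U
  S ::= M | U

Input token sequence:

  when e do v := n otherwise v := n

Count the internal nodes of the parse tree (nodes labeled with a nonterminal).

[S [M when e do [M v := n] otherwise [M v := n]]]

4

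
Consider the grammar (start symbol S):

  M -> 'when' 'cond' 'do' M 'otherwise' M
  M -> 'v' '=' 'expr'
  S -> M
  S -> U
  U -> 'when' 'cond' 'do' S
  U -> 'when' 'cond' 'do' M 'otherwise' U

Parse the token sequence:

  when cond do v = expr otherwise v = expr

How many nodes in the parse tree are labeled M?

3

[S [M when cond do [M v = expr] otherwise [M v = expr]]]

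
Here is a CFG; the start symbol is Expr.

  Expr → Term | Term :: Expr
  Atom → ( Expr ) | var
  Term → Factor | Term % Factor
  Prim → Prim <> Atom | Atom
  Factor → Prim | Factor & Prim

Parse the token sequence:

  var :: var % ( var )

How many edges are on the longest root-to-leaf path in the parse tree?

[Expr [Term [Factor [Prim [Atom var]]]] :: [Expr [Term [Term [Factor [Prim [Atom var]]]] % [Factor [Prim [Atom ( [Expr [Term [Factor [Prim [Atom var]]]]] )]]]]]]

11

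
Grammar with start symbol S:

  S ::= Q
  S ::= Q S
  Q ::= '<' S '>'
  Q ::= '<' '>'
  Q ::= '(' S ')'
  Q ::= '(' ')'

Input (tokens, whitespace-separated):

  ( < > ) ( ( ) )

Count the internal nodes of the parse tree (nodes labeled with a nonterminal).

8

[S [Q ( [S [Q < >]] )] [S [Q ( [S [Q ( )]] )]]]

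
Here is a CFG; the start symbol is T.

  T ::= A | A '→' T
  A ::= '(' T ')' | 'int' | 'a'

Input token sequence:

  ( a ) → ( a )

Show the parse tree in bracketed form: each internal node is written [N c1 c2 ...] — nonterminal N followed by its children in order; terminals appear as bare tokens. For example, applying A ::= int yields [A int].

[T [A ( [T [A a]] )] → [T [A ( [T [A a]] )]]]

T
A → T
( T ) → T
( A ) → T
( a ) → T
( a ) → A
( a ) → ( T )
( a ) → ( A )
( a ) → ( a )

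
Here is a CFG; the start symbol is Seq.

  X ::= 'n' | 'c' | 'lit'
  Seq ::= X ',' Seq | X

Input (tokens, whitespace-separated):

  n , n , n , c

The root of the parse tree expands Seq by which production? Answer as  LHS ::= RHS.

[Seq [X n] , [Seq [X n] , [Seq [X n] , [Seq [X c]]]]]

Seq ::= X ',' Seq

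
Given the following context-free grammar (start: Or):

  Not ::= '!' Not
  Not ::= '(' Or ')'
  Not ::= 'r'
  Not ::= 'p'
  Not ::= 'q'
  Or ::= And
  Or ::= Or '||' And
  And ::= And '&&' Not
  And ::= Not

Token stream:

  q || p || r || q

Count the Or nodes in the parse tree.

4

[Or [Or [Or [Or [And [Not q]]] || [And [Not p]]] || [And [Not r]]] || [And [Not q]]]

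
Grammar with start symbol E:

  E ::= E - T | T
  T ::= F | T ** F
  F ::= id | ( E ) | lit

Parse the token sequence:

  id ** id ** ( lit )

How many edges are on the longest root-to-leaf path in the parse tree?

6

[E [T [T [T [F id]] ** [F id]] ** [F ( [E [T [F lit]]] )]]]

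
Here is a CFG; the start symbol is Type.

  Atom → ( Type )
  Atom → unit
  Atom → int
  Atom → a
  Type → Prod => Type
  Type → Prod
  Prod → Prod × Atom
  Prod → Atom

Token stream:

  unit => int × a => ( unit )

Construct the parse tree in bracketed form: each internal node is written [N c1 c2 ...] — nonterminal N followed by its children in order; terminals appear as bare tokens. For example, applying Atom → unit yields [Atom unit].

[Type [Prod [Atom unit]] => [Type [Prod [Prod [Atom int]] × [Atom a]] => [Type [Prod [Atom ( [Type [Prod [Atom unit]]] )]]]]]

Type
Prod => Type
Atom => Type
unit => Type
unit => Prod => Type
unit => Prod × Atom => Type
unit => Atom × Atom => Type
unit => int × Atom => Type
unit => int × a => Type
unit => int × a => Prod
unit => int × a => Atom
unit => int × a => ( Type )
unit => int × a => ( Prod )
unit => int × a => ( Atom )
unit => int × a => ( unit )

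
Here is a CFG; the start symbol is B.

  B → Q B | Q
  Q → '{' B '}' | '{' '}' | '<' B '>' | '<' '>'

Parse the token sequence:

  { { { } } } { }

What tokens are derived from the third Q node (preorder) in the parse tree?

[B [Q { [B [Q { [B [Q { }]] }]] }] [B [Q { }]]]

{ }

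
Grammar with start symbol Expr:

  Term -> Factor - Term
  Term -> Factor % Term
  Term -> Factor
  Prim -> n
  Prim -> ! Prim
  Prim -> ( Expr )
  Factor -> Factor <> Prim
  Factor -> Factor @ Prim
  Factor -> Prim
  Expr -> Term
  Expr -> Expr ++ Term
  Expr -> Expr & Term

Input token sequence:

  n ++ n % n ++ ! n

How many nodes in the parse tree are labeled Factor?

4

[Expr [Expr [Expr [Term [Factor [Prim n]]]] ++ [Term [Factor [Prim n]] % [Term [Factor [Prim n]]]]] ++ [Term [Factor [Prim ! [Prim n]]]]]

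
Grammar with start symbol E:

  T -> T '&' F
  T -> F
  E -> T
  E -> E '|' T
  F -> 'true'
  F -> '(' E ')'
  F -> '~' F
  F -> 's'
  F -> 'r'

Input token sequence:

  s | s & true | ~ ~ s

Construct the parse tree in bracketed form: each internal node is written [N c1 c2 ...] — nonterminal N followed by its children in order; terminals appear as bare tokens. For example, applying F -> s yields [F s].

E
E | T
E | T | T
T | T | T
F | T | T
s | T | T
s | T & F | T
s | F & F | T
s | s & F | T
s | s & true | T
s | s & true | F
s | s & true | ~ F
s | s & true | ~ ~ F
s | s & true | ~ ~ s

[E [E [E [T [F s]]] | [T [T [F s]] & [F true]]] | [T [F ~ [F ~ [F s]]]]]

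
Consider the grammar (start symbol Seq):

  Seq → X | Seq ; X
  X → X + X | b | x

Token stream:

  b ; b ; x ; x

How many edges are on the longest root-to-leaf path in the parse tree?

5

[Seq [Seq [Seq [Seq [X b]] ; [X b]] ; [X x]] ; [X x]]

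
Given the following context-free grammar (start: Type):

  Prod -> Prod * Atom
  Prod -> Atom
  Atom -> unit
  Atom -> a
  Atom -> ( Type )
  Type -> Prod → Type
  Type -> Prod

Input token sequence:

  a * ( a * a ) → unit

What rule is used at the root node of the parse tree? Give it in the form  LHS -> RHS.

Type -> Prod → Type

[Type [Prod [Prod [Atom a]] * [Atom ( [Type [Prod [Prod [Atom a]] * [Atom a]]] )]] → [Type [Prod [Atom unit]]]]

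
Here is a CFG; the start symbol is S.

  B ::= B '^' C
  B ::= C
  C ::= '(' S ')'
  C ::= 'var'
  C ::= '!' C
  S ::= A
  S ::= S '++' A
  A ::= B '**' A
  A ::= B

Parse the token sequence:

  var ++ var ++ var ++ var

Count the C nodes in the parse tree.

[S [S [S [S [A [B [C var]]]] ++ [A [B [C var]]]] ++ [A [B [C var]]]] ++ [A [B [C var]]]]

4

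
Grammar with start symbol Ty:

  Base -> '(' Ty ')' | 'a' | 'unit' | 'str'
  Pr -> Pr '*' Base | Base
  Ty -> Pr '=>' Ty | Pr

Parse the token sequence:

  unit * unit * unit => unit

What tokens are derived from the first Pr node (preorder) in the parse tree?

unit * unit * unit

[Ty [Pr [Pr [Pr [Base unit]] * [Base unit]] * [Base unit]] => [Ty [Pr [Base unit]]]]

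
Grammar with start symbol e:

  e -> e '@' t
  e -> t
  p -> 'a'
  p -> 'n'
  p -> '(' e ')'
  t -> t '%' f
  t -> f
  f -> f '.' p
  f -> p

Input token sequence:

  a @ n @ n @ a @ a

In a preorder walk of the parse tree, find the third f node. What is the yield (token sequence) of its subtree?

n

[e [e [e [e [e [t [f [p a]]]] @ [t [f [p n]]]] @ [t [f [p n]]]] @ [t [f [p a]]]] @ [t [f [p a]]]]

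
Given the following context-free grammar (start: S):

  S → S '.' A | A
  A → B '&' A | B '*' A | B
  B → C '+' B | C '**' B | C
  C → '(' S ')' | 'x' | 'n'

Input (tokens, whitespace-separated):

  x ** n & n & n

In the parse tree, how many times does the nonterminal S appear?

[S [A [B [C x] ** [B [C n]]] & [A [B [C n]] & [A [B [C n]]]]]]

1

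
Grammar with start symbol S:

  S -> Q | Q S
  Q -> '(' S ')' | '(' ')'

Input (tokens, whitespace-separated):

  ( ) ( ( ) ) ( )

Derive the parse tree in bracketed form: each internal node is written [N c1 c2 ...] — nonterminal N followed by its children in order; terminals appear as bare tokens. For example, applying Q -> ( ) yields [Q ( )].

S
Q S
( ) S
( ) Q S
( ) ( S ) S
( ) ( Q ) S
( ) ( ( ) ) S
( ) ( ( ) ) Q
( ) ( ( ) ) ( )

[S [Q ( )] [S [Q ( [S [Q ( )]] )] [S [Q ( )]]]]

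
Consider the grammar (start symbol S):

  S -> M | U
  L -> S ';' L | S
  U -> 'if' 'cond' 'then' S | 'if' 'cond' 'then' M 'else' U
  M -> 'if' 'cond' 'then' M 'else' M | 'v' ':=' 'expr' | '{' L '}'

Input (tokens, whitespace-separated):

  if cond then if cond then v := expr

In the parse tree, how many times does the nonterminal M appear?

[S [U if cond then [S [U if cond then [S [M v := expr]]]]]]

1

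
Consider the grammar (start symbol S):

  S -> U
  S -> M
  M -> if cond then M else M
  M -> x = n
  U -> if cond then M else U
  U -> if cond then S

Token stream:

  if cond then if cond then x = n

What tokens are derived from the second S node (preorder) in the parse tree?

if cond then x = n

[S [U if cond then [S [U if cond then [S [M x = n]]]]]]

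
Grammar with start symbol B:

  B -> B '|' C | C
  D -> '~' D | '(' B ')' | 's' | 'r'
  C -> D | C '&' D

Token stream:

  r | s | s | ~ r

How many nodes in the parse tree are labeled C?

[B [B [B [B [C [D r]]] | [C [D s]]] | [C [D s]]] | [C [D ~ [D r]]]]

4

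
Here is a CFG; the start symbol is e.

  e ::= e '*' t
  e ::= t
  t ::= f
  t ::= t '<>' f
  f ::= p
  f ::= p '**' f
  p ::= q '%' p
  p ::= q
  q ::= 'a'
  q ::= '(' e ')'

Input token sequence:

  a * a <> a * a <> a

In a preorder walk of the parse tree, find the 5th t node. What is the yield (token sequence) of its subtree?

[e [e [e [t [f [p [q a]]]]] * [t [t [f [p [q a]]]] <> [f [p [q a]]]]] * [t [t [f [p [q a]]]] <> [f [p [q a]]]]]

a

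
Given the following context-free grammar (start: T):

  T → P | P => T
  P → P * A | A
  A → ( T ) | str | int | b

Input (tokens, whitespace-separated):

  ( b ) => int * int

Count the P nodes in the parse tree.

[T [P [A ( [T [P [A b]]] )]] => [T [P [P [A int]] * [A int]]]]

4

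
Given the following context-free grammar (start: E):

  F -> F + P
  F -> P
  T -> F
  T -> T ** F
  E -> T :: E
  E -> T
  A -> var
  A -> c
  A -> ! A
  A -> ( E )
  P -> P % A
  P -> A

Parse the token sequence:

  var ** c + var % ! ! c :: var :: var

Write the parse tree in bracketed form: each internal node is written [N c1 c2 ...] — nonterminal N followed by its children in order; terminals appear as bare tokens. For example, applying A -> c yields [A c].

[E [T [T [F [P [A var]]]] ** [F [F [P [A c]]] + [P [P [A var]] % [A ! [A ! [A c]]]]]] :: [E [T [F [P [A var]]]] :: [E [T [F [P [A var]]]]]]]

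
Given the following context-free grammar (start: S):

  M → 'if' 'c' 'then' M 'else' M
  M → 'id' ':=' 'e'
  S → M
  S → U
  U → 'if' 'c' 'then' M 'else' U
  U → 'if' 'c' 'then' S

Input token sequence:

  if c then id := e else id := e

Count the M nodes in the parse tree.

[S [M if c then [M id := e] else [M id := e]]]

3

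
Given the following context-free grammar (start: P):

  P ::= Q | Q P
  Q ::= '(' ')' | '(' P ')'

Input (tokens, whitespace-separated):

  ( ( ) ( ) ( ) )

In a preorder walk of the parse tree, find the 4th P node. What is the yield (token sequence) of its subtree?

( )

[P [Q ( [P [Q ( )] [P [Q ( )] [P [Q ( )]]]] )]]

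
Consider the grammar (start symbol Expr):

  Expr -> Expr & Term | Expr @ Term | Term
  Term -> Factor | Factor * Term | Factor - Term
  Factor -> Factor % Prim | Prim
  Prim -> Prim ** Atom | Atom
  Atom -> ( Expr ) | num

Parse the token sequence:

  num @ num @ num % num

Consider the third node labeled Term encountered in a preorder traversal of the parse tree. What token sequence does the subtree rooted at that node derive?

[Expr [Expr [Expr [Term [Factor [Prim [Atom num]]]]] @ [Term [Factor [Prim [Atom num]]]]] @ [Term [Factor [Factor [Prim [Atom num]]] % [Prim [Atom num]]]]]

num % num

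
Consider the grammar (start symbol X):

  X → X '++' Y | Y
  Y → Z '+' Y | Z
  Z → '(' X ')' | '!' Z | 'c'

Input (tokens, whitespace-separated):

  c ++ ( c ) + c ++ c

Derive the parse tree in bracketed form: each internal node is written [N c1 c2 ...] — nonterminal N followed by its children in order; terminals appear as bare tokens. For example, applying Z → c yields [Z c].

X
X ++ Y
X ++ Y ++ Y
Y ++ Y ++ Y
Z ++ Y ++ Y
c ++ Y ++ Y
c ++ Z + Y ++ Y
c ++ ( X ) + Y ++ Y
c ++ ( Y ) + Y ++ Y
c ++ ( Z ) + Y ++ Y
c ++ ( c ) + Y ++ Y
c ++ ( c ) + Z ++ Y
c ++ ( c ) + c ++ Y
c ++ ( c ) + c ++ Z
c ++ ( c ) + c ++ c

[X [X [X [Y [Z c]]] ++ [Y [Z ( [X [Y [Z c]]] )] + [Y [Z c]]]] ++ [Y [Z c]]]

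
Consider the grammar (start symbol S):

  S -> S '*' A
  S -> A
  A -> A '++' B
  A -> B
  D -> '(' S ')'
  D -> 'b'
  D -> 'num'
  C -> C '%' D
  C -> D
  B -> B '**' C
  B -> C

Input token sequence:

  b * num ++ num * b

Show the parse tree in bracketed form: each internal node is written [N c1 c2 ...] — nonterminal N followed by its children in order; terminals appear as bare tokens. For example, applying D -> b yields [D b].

S
S * A
S * A * A
A * A * A
B * A * A
C * A * A
D * A * A
b * A * A
b * A ++ B * A
b * B ++ B * A
b * C ++ B * A
b * D ++ B * A
b * num ++ B * A
b * num ++ C * A
b * num ++ D * A
b * num ++ num * A
b * num ++ num * B
b * num ++ num * C
b * num ++ num * D
b * num ++ num * b

[S [S [S [A [B [C [D b]]]]] * [A [A [B [C [D num]]]] ++ [B [C [D num]]]]] * [A [B [C [D b]]]]]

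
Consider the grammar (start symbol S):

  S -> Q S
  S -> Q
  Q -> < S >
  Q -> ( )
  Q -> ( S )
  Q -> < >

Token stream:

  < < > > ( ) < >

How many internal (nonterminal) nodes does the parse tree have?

[S [Q < [S [Q < >]] >] [S [Q ( )] [S [Q < >]]]]

8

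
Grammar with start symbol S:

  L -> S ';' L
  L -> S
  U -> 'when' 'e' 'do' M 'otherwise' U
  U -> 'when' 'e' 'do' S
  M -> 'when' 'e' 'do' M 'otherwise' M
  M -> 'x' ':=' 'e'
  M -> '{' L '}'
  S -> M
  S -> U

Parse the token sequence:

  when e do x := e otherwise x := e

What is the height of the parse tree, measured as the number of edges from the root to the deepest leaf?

[S [M when e do [M x := e] otherwise [M x := e]]]

3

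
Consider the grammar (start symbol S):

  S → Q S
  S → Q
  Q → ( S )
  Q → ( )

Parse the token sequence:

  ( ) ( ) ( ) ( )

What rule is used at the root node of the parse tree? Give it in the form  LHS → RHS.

[S [Q ( )] [S [Q ( )] [S [Q ( )] [S [Q ( )]]]]]

S → Q S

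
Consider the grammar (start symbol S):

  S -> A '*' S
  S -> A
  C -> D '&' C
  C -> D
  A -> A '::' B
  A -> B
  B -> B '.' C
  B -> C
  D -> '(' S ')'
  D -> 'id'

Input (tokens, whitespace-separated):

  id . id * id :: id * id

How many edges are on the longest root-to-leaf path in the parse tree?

[S [A [B [B [C [D id]]] . [C [D id]]]] * [S [A [A [B [C [D id]]]] :: [B [C [D id]]]] * [S [A [B [C [D id]]]]]]]

7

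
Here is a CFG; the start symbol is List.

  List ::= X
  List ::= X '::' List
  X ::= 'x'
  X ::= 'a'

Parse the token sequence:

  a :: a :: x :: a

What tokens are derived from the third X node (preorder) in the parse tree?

x

[List [X a] :: [List [X a] :: [List [X x] :: [List [X a]]]]]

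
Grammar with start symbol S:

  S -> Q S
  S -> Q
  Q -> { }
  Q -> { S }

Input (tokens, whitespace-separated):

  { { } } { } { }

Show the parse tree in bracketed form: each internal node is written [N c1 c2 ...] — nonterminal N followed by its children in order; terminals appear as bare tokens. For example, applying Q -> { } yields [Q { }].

S
Q S
{ S } S
{ Q } S
{ { } } S
{ { } } Q S
{ { } } { } S
{ { } } { } Q
{ { } } { } { }

[S [Q { [S [Q { }]] }] [S [Q { }] [S [Q { }]]]]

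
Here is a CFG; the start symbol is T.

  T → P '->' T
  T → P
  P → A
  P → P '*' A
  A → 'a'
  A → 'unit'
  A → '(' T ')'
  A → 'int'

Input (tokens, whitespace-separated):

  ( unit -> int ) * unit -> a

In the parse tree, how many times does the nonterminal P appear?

[T [P [P [A ( [T [P [A unit]] -> [T [P [A int]]]] )]] * [A unit]] -> [T [P [A a]]]]

5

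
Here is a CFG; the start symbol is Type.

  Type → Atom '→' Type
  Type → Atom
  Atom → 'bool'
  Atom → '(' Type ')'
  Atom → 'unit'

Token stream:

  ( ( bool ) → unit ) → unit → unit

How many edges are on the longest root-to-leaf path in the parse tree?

[Type [Atom ( [Type [Atom ( [Type [Atom bool]] )] → [Type [Atom unit]]] )] → [Type [Atom unit] → [Type [Atom unit]]]]

6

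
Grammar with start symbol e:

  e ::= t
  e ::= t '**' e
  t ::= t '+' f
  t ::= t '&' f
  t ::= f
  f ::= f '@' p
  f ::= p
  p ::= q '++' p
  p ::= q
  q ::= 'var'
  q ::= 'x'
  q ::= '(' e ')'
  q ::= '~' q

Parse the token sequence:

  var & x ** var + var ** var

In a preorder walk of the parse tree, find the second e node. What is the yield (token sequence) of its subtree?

var + var ** var

[e [t [t [f [p [q var]]]] & [f [p [q x]]]] ** [e [t [t [f [p [q var]]]] + [f [p [q var]]]] ** [e [t [f [p [q var]]]]]]]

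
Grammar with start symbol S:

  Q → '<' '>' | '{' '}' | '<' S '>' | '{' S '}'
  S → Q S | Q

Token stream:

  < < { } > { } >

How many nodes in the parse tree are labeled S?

4

[S [Q < [S [Q < [S [Q { }]] >] [S [Q { }]]] >]]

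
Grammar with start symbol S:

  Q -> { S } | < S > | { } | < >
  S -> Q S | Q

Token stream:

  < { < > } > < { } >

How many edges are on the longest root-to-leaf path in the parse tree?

[S [Q < [S [Q { [S [Q < >]] }]] >] [S [Q < [S [Q { }]] >]]]

6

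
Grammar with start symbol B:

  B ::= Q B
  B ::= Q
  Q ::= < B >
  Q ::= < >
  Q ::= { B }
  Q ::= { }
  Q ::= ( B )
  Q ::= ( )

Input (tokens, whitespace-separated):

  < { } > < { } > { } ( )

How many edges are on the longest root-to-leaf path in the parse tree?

[B [Q < [B [Q { }]] >] [B [Q < [B [Q { }]] >] [B [Q { }] [B [Q ( )]]]]]

5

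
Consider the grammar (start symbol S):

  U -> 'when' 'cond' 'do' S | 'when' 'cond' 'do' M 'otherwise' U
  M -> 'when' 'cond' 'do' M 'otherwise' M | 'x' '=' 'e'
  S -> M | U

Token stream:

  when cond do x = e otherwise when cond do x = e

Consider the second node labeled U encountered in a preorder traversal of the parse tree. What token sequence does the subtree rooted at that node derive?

[S [U when cond do [M x = e] otherwise [U when cond do [S [M x = e]]]]]

when cond do x = e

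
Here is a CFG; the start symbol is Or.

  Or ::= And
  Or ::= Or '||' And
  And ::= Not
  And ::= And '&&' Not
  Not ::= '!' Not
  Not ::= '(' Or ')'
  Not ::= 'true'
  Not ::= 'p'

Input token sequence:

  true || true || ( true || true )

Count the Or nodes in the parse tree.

[Or [Or [Or [And [Not true]]] || [And [Not true]]] || [And [Not ( [Or [Or [And [Not true]]] || [And [Not true]]] )]]]

5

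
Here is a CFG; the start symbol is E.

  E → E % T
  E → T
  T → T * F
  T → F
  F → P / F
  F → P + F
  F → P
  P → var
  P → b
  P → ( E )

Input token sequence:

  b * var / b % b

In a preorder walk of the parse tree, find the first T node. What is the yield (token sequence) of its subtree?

[E [E [T [T [F [P b]]] * [F [P var] / [F [P b]]]]] % [T [F [P b]]]]

b * var / b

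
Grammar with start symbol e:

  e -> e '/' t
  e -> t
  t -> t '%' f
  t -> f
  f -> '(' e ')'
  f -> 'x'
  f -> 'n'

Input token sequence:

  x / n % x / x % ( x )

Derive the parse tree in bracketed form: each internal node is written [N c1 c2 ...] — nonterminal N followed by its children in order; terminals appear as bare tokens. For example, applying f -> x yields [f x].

e
e / t
e / t / t
t / t / t
f / t / t
x / t / t
x / t % f / t
x / f % f / t
x / n % f / t
x / n % x / t
x / n % x / t % f
x / n % x / f % f
x / n % x / x % f
x / n % x / x % ( e )
x / n % x / x % ( t )
x / n % x / x % ( f )
x / n % x / x % ( x )

[e [e [e [t [f x]]] / [t [t [f n]] % [f x]]] / [t [t [f x]] % [f ( [e [t [f x]]] )]]]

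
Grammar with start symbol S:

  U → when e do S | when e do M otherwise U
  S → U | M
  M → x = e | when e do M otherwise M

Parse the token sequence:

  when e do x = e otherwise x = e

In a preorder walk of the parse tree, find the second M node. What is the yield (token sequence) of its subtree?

[S [M when e do [M x = e] otherwise [M x = e]]]

x = e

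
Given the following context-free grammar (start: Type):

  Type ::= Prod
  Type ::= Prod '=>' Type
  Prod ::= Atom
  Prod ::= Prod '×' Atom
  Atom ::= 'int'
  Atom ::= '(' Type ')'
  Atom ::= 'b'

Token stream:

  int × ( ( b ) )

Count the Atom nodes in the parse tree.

4

[Type [Prod [Prod [Atom int]] × [Atom ( [Type [Prod [Atom ( [Type [Prod [Atom b]]] )]]] )]]]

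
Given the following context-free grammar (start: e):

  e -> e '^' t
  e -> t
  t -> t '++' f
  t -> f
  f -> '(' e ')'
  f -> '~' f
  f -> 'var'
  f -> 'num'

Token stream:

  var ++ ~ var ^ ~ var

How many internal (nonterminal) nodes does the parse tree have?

10

[e [e [t [t [f var]] ++ [f ~ [f var]]]] ^ [t [f ~ [f var]]]]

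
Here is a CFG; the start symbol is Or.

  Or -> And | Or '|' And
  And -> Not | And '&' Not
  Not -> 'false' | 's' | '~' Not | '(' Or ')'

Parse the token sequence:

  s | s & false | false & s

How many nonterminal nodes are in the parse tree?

[Or [Or [Or [And [Not s]]] | [And [And [Not s]] & [Not false]]] | [And [And [Not false]] & [Not s]]]

13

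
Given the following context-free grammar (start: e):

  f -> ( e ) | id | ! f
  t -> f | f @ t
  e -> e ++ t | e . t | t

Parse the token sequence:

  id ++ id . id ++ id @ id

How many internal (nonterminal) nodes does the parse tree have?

14

[e [e [e [e [t [f id]]] ++ [t [f id]]] . [t [f id]]] ++ [t [f id] @ [t [f id]]]]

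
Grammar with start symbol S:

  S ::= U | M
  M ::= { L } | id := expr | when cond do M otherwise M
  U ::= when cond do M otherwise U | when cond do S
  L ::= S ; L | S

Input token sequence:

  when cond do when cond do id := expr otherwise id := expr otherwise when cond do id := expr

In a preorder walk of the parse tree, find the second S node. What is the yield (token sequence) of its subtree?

[S [U when cond do [M when cond do [M id := expr] otherwise [M id := expr]] otherwise [U when cond do [S [M id := expr]]]]]

id := expr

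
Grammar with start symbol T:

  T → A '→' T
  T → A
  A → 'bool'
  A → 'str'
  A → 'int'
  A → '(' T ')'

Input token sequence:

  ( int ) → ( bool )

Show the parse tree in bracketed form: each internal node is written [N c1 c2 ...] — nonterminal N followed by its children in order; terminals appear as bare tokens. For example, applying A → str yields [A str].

[T [A ( [T [A int]] )] → [T [A ( [T [A bool]] )]]]

T
A → T
( T ) → T
( A ) → T
( int ) → T
( int ) → A
( int ) → ( T )
( int ) → ( A )
( int ) → ( bool )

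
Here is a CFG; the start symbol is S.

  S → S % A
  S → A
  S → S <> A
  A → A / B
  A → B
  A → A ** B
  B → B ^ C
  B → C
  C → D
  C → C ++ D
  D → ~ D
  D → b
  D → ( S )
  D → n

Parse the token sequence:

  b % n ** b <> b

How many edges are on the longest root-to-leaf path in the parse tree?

[S [S [S [A [B [C [D b]]]]] % [A [A [B [C [D n]]]] ** [B [C [D b]]]]] <> [A [B [C [D b]]]]]

7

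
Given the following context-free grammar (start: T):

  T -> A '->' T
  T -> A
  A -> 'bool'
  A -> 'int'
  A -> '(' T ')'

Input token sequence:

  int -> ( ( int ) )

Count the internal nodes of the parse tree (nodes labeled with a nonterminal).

[T [A int] -> [T [A ( [T [A ( [T [A int]] )]] )]]]

8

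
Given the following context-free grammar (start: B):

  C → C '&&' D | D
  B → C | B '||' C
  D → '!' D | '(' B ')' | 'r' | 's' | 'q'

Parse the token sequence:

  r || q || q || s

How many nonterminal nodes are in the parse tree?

12

[B [B [B [B [C [D r]]] || [C [D q]]] || [C [D q]]] || [C [D s]]]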